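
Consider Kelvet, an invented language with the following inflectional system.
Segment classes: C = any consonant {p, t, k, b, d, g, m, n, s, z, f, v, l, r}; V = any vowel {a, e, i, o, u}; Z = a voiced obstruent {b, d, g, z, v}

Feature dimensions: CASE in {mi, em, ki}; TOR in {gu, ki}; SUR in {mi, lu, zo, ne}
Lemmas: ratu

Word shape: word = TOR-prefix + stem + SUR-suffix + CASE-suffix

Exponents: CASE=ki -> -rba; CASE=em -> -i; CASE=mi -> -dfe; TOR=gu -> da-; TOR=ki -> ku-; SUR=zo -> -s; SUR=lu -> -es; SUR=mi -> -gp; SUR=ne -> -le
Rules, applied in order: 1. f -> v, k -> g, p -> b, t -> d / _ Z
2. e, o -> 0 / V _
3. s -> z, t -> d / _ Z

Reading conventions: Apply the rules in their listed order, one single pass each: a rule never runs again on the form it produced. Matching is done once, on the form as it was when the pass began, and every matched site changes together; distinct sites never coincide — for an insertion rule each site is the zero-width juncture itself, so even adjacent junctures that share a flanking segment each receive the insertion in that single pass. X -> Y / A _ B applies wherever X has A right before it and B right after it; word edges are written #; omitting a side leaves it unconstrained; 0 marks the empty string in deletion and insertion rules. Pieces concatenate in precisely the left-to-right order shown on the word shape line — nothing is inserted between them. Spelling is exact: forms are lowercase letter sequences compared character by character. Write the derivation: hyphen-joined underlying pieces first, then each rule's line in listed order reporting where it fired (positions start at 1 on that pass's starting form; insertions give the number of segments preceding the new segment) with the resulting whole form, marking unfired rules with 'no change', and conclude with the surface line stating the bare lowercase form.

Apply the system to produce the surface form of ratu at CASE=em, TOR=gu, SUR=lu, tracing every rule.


underlying: da-ratu-es-i
1. f -> v, k -> g, p -> b, t -> d / _ Z: no change
2. e, o -> 0 / V _: fires at position(s) 7: daratusi
3. s -> z, t -> d / _ Z: no change
surface: daratusi


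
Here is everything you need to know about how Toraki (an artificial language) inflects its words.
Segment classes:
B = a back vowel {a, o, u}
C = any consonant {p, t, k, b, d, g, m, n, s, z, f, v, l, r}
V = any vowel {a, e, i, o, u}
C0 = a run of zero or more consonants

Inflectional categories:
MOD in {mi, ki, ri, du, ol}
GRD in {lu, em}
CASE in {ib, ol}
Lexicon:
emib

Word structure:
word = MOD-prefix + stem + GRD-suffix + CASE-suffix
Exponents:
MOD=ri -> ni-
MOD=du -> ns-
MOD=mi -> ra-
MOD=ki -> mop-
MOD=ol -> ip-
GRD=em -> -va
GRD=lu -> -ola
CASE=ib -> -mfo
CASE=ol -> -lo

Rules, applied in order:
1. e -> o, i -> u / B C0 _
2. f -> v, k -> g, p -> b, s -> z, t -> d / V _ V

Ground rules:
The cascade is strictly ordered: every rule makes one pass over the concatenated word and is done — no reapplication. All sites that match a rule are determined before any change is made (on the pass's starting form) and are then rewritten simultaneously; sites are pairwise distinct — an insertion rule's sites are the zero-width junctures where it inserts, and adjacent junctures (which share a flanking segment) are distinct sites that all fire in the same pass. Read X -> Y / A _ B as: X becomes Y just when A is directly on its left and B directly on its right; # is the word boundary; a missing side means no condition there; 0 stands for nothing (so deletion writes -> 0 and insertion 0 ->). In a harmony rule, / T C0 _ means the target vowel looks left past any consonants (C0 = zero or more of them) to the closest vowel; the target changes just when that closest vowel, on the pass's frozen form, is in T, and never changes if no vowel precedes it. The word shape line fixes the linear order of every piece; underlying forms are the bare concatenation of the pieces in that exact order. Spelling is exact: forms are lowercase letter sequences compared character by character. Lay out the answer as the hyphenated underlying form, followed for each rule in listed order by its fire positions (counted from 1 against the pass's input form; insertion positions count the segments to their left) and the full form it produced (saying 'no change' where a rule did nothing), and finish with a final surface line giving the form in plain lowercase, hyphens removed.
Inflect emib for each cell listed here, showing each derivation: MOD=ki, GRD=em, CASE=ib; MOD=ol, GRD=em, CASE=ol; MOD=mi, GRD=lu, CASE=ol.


cell MOD=ki, GRD=em, CASE=ib:
underlying: mop-emib-va-mfo
1. e -> o, i -> u / B C0 _: fires at position(s) 4: mopomibvamfo
2. f -> v, k -> g, p -> b, s -> z, t -> d / V _ V: fires at position(s) 3: mobomibvamfo
surface: mobomibvamfo

cell MOD=ol, GRD=em, CASE=ol:
underlying: ip-emib-va-lo
1. e -> o, i -> u / B C0 _: no change
2. f -> v, k -> g, p -> b, s -> z, t -> d / V _ V: fires at position(s) 2: ibemibvalo
surface: ibemibvalo

cell MOD=mi, GRD=lu, CASE=ol:
underlying: ra-emib-ola-lo
1. e -> o, i -> u / B C0 _: fires at position(s) 3: raomibolalo
2. f -> v, k -> g, p -> b, s -> z, t -> d / V _ V: no change
surface: raomibolalo


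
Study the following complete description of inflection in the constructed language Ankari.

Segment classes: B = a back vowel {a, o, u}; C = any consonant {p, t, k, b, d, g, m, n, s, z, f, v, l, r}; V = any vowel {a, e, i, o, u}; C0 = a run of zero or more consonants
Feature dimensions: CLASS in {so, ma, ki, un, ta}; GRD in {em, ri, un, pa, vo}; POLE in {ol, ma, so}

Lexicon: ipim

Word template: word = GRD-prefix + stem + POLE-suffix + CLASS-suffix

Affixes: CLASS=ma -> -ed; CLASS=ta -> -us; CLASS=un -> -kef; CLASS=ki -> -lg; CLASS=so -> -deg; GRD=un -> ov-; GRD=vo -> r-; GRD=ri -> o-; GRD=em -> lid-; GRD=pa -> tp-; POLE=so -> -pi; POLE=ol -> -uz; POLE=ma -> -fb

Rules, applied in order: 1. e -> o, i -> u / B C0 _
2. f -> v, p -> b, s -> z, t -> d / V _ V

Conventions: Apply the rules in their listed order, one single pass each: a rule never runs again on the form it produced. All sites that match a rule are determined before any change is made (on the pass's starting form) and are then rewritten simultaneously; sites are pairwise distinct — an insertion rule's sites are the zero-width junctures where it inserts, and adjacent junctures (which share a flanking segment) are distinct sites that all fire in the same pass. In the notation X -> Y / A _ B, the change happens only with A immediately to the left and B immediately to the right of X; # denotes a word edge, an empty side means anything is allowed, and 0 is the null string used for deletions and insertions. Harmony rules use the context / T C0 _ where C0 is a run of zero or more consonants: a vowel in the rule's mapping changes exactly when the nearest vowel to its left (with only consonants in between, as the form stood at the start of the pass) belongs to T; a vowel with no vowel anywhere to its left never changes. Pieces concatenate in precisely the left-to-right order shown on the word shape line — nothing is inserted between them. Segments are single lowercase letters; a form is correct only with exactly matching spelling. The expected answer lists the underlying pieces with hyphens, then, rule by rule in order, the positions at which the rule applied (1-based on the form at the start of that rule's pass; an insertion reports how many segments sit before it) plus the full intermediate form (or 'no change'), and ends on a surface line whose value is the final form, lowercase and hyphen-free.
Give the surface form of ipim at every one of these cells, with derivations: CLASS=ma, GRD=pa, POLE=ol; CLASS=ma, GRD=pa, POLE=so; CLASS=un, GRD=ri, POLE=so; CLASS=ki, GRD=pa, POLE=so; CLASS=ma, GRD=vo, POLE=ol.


cell CLASS=ma, GRD=pa, POLE=ol:
underlying: tp-ipim-uz-ed
1. e -> o, i -> u / B C0 _: fires at position(s) 9: tpipimuzod
2. f -> v, p -> b, s -> z, t -> d / V _ V: fires at position(s) 4: tpibimuzod
surface: tpibimuzod

cell CLASS=ma, GRD=pa, POLE=so:
underlying: tp-ipim-pi-ed
1. e -> o, i -> u / B C0 _: no change
2. f -> v, p -> b, s -> z, t -> d / V _ V: fires at position(s) 4: tpibimpied
surface: tpibimpied

cell CLASS=un, GRD=ri, POLE=so:
underlying: o-ipim-pi-kef
1. e -> o, i -> u / B C0 _: fires at position(s) 2: oupimpikef
2. f -> v, p -> b, s -> z, t -> d / V _ V: fires at position(s) 3: oubimpikef
surface: oubimpikef

cell CLASS=ki, GRD=pa, POLE=so:
underlying: tp-ipim-pi-lg
1. e -> o, i -> u / B C0 _: no change
2. f -> v, p -> b, s -> z, t -> d / V _ V: fires at position(s) 4: tpibimpilg
surface: tpibimpilg

cell CLASS=ma, GRD=vo, POLE=ol:
underlying: r-ipim-uz-ed
1. e -> o, i -> u / B C0 _: fires at position(s) 8: ripimuzod
2. f -> v, p -> b, s -> z, t -> d / V _ V: fires at position(s) 3: ribimuzod
surface: ribimuzod


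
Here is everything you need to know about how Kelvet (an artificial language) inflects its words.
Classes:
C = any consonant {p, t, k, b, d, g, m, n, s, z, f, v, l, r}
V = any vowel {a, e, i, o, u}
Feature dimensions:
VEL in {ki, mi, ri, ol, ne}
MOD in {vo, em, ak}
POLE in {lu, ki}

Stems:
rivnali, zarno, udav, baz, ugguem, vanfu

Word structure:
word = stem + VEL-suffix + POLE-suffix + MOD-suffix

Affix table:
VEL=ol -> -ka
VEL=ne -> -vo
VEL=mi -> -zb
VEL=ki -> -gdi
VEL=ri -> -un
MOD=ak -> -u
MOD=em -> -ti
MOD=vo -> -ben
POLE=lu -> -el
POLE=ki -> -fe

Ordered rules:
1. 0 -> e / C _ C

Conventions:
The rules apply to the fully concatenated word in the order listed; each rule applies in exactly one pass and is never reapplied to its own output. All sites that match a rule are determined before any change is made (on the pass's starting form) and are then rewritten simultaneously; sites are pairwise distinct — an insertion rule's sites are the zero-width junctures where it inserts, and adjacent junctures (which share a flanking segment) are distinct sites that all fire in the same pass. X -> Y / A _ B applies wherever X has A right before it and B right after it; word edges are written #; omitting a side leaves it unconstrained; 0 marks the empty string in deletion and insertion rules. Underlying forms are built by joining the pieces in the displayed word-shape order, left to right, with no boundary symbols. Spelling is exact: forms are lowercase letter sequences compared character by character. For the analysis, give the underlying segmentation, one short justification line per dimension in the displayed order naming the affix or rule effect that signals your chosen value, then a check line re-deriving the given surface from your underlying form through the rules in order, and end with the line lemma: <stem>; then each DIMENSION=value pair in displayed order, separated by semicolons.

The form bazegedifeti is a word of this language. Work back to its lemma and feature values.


underlying: baz-gdi-fe-ti
VEL=ki - signalled by the affix -gdi
MOD=em - signalled by the affix -ti
POLE=ki - signalled by the affix -fe
check: bazgdifeti -> bazegedifeti
lemma: baz; VEL=ki; MOD=em; POLE=ki


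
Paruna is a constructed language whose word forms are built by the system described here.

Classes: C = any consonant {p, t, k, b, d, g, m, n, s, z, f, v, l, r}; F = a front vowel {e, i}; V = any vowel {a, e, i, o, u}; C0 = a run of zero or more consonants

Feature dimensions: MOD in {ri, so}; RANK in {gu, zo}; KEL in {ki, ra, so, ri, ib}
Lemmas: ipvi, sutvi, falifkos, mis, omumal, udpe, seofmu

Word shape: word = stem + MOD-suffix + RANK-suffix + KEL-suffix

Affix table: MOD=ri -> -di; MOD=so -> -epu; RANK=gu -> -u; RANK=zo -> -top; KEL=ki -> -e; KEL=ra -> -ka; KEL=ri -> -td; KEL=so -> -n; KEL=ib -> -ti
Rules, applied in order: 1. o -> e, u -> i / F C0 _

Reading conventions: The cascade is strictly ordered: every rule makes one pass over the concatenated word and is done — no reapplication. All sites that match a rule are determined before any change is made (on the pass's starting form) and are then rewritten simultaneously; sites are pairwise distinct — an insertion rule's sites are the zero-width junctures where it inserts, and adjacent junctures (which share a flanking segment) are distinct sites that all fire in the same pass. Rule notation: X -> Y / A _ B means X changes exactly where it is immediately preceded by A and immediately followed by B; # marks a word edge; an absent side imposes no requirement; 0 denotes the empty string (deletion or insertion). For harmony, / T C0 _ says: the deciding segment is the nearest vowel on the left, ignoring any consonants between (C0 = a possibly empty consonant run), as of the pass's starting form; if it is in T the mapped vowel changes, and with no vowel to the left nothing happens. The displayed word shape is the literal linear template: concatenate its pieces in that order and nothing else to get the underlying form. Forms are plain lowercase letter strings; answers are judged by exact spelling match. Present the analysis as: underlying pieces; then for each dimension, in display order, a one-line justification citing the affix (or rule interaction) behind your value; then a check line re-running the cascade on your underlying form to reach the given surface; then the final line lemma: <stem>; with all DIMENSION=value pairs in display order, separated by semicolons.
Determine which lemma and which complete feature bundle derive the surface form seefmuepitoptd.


underlying: seofmu-epu-top-td
MOD=so - signalled by the affix -epu
RANK=zo - signalled by the affix -top
KEL=ri - signalled by the affix -td
check: seofmueputoptd -> seefmuepitoptd
lemma: seofmu; MOD=so; RANK=zo; KEL=ri


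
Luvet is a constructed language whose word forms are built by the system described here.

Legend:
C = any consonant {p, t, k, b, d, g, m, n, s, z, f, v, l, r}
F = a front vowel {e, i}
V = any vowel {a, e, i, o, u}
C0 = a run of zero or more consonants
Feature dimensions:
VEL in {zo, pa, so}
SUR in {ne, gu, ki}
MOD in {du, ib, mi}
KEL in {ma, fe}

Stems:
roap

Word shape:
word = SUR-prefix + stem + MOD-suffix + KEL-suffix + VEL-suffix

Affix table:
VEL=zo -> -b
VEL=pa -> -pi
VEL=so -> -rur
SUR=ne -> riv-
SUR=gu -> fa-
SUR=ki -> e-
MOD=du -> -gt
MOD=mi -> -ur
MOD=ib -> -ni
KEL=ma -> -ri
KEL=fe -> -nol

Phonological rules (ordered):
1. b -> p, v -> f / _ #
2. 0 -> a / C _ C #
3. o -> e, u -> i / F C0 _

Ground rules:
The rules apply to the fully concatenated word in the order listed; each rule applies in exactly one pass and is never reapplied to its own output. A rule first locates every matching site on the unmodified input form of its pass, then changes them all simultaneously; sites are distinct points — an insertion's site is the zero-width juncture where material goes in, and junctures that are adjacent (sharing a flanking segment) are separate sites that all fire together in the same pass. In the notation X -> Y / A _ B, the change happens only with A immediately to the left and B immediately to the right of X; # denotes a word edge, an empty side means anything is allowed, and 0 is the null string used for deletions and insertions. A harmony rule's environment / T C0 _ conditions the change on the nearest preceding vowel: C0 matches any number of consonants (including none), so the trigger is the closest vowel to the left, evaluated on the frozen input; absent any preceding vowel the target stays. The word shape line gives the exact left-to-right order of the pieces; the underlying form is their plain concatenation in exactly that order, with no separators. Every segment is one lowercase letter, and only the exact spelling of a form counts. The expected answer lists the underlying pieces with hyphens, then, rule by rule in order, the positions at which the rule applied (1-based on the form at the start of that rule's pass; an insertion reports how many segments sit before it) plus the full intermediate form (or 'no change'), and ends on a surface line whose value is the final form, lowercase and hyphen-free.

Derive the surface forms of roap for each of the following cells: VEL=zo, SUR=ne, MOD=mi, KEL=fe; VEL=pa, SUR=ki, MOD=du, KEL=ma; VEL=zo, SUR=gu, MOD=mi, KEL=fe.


cell VEL=zo, SUR=ne, MOD=mi, KEL=fe:
underlying: riv-roap-ur-nol-b
1. b -> p, v -> f / _ #: fires at position(s) 13: rivroapurnolp
2. 0 -> a / C _ C #: inserts after position(s) 12: rivroapurnolap
3. o -> e, u -> i / F C0 _: fires at position(s) 5: rivreapurnolap
surface: rivreapurnolap

cell VEL=pa, SUR=ki, MOD=du, KEL=ma:
underlying: e-roap-gt-ri-pi
1. b -> p, v -> f / _ #: no change
2. 0 -> a / C _ C #: no change
3. o -> e, u -> i / F C0 _: fires at position(s) 3: ereapgtripi
surface: ereapgtripi

cell VEL=zo, SUR=gu, MOD=mi, KEL=fe:
underlying: fa-roap-ur-nol-b
1. b -> p, v -> f / _ #: fires at position(s) 12: faroapurnolp
2. 0 -> a / C _ C #: inserts after position(s) 11: faroapurnolap
3. o -> e, u -> i / F C0 _: no change
surface: faroapurnolap


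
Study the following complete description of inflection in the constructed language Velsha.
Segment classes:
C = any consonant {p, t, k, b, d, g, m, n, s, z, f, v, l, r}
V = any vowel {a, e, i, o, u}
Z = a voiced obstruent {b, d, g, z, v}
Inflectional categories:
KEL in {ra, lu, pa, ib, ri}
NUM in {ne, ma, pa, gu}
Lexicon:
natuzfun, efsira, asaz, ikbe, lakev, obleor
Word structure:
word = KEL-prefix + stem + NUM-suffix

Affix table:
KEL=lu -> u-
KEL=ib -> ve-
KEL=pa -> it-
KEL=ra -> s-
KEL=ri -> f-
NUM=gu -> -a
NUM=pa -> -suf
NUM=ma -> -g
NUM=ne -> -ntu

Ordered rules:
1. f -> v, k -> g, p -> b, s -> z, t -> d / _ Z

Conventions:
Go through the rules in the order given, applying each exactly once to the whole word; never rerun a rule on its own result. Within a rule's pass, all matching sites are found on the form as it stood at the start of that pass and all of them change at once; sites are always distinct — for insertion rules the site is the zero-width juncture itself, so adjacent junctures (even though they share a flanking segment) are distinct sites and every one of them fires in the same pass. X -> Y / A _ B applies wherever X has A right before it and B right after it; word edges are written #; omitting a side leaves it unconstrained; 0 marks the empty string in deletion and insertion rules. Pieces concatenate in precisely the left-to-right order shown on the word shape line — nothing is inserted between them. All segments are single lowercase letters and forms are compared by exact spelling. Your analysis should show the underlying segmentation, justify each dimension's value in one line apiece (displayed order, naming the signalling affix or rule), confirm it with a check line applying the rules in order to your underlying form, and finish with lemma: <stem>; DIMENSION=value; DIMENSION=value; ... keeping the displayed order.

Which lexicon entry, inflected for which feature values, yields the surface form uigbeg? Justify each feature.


underlying: u-ikbe-g
KEL=lu - signalled by the affix u-
NUM=ma - signalled by the affix -g
check: uikbeg -> uigbeg
lemma: ikbe; KEL=lu; NUM=ma


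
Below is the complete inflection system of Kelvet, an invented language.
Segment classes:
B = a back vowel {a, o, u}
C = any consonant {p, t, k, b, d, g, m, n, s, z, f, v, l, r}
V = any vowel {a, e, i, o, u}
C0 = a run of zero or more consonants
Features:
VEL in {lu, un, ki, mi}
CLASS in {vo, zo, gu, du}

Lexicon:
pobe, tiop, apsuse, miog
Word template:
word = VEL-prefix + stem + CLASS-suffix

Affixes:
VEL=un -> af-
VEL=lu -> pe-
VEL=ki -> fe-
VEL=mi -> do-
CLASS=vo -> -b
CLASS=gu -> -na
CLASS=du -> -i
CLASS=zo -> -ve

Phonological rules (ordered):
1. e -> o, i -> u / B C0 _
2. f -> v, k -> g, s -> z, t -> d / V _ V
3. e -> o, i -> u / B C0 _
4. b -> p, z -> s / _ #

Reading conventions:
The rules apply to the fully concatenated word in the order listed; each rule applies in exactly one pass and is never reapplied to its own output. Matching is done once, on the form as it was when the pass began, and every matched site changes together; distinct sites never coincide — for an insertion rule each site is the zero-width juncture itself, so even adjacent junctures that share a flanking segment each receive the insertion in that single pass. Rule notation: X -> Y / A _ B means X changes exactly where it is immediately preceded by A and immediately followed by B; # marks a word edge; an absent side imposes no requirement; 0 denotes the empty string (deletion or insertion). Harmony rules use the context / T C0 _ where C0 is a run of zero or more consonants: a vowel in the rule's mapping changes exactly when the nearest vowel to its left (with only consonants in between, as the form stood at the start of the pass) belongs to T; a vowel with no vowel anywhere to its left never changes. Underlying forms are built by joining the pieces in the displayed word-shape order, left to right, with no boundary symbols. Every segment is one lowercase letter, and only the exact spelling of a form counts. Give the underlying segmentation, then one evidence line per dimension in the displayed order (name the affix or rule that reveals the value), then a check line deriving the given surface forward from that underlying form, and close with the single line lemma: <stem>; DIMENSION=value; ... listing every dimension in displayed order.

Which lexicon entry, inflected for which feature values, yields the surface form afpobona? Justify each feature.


underlying: af-pobe-na
VEL=un - signalled by the affix af-
CLASS=gu - signalled by the affix -na
check: afpobena -> afpobona -> afpobona -> afpobona -> afpobona
lemma: pobe; VEL=un; CLASS=gu


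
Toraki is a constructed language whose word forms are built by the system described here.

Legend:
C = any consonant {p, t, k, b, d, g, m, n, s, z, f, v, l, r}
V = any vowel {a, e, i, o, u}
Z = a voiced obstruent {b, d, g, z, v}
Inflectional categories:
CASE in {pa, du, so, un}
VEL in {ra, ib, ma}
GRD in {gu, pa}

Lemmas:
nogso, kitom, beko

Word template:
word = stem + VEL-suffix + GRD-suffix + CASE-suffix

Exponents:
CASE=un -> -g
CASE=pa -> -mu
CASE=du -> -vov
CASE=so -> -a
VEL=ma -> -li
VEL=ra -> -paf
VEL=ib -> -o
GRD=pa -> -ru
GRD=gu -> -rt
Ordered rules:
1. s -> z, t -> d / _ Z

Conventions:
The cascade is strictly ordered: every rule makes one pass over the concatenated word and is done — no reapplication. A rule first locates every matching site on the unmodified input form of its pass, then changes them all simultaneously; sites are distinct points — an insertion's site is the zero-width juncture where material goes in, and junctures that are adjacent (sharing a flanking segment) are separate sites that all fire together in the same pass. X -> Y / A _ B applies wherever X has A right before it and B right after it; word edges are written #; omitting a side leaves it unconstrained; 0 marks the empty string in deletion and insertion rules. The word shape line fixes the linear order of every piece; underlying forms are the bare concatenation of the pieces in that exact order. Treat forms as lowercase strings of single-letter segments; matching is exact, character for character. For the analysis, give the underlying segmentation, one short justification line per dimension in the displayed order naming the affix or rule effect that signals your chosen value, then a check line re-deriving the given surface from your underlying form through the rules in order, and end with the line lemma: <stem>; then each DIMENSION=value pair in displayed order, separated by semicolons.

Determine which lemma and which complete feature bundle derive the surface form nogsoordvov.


underlying: nogso-o-rt-vov
CASE=du - signalled by the affix -vov
VEL=ib - signalled by the affix -o
GRD=gu - signalled by the affix -rt
check: nogsoortvov -> nogsoordvov
lemma: nogso; CASE=du; VEL=ib; GRD=gu


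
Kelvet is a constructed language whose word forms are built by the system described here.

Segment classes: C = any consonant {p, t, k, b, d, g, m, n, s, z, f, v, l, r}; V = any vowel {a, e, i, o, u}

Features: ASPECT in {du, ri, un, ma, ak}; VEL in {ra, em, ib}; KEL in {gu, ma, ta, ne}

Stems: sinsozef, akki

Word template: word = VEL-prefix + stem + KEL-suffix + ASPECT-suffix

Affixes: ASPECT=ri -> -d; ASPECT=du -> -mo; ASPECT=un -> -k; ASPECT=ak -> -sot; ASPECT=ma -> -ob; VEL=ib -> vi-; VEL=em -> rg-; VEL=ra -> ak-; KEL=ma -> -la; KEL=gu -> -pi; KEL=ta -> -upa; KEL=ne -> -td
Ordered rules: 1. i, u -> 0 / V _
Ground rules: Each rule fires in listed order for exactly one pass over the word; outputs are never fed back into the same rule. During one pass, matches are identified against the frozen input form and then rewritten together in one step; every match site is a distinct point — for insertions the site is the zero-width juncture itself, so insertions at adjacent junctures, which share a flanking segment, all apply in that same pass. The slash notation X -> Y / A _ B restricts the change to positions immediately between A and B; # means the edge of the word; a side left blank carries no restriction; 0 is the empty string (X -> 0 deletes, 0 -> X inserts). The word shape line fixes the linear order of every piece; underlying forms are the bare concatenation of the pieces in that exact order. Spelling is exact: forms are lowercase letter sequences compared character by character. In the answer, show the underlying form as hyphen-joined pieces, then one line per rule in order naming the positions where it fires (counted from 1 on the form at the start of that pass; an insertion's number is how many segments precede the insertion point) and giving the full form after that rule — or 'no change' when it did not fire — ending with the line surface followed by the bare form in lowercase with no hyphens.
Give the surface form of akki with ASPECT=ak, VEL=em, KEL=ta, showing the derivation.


underlying: rg-akki-upa-sot
1. i, u -> 0 / V _: fires at position(s) 7: rgakkipasot
surface: rgakkipasot


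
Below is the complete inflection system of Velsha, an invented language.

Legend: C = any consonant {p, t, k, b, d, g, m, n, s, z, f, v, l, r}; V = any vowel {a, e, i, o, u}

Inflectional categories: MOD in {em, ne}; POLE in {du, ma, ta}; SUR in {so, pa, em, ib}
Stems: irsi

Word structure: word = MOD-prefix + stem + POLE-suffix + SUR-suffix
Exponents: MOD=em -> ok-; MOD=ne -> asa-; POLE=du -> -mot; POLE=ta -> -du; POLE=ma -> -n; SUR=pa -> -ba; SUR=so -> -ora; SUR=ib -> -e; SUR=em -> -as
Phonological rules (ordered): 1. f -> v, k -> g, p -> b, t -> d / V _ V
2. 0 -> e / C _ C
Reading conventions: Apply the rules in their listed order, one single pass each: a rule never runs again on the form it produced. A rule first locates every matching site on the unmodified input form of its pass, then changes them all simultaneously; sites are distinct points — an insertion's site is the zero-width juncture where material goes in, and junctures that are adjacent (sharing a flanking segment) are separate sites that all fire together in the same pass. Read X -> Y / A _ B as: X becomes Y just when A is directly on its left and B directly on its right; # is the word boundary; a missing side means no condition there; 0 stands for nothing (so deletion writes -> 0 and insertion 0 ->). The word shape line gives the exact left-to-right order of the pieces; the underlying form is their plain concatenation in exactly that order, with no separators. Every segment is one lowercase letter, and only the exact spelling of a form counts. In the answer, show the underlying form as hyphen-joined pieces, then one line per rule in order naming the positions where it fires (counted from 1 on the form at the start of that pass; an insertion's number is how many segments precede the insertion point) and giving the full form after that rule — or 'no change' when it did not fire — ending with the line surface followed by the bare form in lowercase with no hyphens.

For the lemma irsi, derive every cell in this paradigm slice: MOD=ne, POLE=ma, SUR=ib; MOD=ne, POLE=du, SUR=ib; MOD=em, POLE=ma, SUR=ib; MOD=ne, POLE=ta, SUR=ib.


cell MOD=ne, POLE=ma, SUR=ib:
underlying: asa-irsi-n-e
1. f -> v, k -> g, p -> b, t -> d / V _ V: no change
2. 0 -> e / C _ C: inserts after position(s) 5: asairesine
surface: asairesine

cell MOD=ne, POLE=du, SUR=ib:
underlying: asa-irsi-mot-e
1. f -> v, k -> g, p -> b, t -> d / V _ V: fires at position(s) 10: asairsimode
2. 0 -> e / C _ C: inserts after position(s) 5: asairesimode
surface: asairesimode

cell MOD=em, POLE=ma, SUR=ib:
underlying: ok-irsi-n-e
1. f -> v, k -> g, p -> b, t -> d / V _ V: fires at position(s) 2: ogirsine
2. 0 -> e / C _ C: inserts after position(s) 4: ogiresine
surface: ogiresine

cell MOD=ne, POLE=ta, SUR=ib:
underlying: asa-irsi-du-e
1. f -> v, k -> g, p -> b, t -> d / V _ V: no change
2. 0 -> e / C _ C: inserts after position(s) 5: asairesidue
surface: asairesidue


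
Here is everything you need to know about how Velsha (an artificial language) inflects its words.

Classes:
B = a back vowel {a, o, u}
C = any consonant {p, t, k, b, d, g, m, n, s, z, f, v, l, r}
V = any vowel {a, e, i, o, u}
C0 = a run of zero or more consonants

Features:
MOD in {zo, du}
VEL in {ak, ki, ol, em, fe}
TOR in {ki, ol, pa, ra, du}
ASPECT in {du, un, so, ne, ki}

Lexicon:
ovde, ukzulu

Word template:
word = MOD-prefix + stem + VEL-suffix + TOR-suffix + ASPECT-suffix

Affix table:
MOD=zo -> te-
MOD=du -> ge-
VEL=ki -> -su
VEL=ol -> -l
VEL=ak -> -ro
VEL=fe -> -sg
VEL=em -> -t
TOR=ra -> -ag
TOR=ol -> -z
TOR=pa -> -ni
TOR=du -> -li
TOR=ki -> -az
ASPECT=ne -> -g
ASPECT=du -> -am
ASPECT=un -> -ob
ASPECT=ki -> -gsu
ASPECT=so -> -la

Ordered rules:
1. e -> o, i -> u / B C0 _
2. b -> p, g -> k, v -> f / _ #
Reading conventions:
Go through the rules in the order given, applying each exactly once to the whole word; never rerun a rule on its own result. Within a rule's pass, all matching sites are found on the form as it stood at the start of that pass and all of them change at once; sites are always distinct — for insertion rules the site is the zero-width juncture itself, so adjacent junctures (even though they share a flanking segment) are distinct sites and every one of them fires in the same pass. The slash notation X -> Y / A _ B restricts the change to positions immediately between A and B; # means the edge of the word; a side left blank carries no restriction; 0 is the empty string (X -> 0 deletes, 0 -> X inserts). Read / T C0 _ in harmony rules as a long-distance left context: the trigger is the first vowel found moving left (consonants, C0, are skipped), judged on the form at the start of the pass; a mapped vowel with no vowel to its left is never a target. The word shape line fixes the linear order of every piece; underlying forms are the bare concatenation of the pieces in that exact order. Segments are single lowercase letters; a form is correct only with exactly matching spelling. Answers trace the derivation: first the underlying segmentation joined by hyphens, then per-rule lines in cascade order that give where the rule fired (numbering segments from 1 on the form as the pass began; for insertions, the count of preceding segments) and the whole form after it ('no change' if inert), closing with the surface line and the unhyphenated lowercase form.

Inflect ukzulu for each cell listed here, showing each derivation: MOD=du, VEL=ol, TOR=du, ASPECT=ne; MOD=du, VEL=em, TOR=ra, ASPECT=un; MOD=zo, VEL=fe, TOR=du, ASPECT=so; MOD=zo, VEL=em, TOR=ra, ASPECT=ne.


cell MOD=du, VEL=ol, TOR=du, ASPECT=ne:
underlying: ge-ukzulu-l-li-g
1. e -> o, i -> u / B C0 _: fires at position(s) 11: geukzulullug
2. b -> p, g -> k, v -> f / _ #: fires at position(s) 12: geukzululluk
surface: geukzululluk

cell MOD=du, VEL=em, TOR=ra, ASPECT=un:
underlying: ge-ukzulu-t-ag-ob
1. e -> o, i -> u / B C0 _: no change
2. b -> p, g -> k, v -> f / _ #: fires at position(s) 13: geukzulutagop
surface: geukzulutagop

cell MOD=zo, VEL=fe, TOR=du, ASPECT=so:
underlying: te-ukzulu-sg-li-la
1. e -> o, i -> u / B C0 _: fires at position(s) 12: teukzulusglula
2. b -> p, g -> k, v -> f / _ #: no change
surface: teukzulusglula

cell MOD=zo, VEL=em, TOR=ra, ASPECT=ne:
underlying: te-ukzulu-t-ag-g
1. e -> o, i -> u / B C0 _: no change
2. b -> p, g -> k, v -> f / _ #: fires at position(s) 12: teukzulutagk
surface: teukzulutagk


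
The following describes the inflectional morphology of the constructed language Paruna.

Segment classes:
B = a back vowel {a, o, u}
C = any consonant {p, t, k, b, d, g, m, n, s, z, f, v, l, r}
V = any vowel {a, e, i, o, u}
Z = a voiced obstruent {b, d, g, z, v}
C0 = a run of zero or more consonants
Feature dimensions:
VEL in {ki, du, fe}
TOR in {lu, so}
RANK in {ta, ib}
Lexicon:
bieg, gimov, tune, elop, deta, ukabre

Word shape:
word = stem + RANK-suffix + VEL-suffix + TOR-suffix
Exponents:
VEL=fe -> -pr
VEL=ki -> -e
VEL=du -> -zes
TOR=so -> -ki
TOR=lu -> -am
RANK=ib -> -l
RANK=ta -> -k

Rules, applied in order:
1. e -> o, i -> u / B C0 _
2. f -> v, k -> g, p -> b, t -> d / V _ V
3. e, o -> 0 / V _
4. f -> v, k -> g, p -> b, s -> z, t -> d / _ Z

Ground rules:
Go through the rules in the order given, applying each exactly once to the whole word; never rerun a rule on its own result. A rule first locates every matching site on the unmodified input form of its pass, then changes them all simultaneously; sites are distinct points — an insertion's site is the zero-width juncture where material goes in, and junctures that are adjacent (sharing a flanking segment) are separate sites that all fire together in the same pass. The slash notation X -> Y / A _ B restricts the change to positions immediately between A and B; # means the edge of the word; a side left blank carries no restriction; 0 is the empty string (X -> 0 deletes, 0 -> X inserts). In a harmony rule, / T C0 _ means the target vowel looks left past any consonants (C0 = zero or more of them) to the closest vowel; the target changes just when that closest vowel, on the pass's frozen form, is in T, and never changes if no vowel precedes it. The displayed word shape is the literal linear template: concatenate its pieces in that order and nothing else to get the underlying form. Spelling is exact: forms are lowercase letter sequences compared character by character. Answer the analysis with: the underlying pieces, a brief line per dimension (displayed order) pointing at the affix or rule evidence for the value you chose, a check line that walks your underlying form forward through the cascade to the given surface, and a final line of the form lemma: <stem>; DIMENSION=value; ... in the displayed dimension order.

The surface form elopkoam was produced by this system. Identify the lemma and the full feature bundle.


underlying: elop-k-e-am
VEL=ki - signalled by the affix -e
TOR=lu - signalled by the affix -am
RANK=ta - signalled by the affix -k
check: elopkeam -> elopkoam -> elopkoam -> elopkoam -> elopkoam
lemma: elop; VEL=ki; TOR=lu; RANK=ta


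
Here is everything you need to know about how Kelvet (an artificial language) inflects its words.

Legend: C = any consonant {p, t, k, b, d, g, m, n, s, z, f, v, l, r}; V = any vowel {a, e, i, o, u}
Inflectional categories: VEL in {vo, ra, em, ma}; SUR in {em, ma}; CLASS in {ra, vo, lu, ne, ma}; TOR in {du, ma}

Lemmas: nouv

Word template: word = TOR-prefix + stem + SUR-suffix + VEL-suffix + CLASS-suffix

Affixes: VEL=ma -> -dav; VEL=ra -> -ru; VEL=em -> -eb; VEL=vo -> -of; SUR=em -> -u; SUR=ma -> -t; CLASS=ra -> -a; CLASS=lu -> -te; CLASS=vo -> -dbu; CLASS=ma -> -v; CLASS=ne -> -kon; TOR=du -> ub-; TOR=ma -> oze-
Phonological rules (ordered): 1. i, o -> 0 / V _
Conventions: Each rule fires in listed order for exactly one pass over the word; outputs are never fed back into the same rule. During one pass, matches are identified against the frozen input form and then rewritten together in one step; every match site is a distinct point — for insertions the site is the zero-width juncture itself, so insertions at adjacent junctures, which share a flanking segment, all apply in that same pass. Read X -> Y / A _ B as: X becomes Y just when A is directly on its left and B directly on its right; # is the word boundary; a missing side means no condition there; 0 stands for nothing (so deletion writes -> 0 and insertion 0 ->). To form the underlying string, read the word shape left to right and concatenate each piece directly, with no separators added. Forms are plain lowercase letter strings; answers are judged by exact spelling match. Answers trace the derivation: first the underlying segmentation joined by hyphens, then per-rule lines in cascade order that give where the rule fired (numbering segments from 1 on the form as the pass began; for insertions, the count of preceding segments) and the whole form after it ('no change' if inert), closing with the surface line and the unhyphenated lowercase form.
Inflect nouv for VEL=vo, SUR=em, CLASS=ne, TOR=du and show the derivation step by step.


underlying: ub-nouv-u-of-kon
1. i, o -> 0 / V _: fires at position(s) 8: ubnouvufkon
surface: ubnouvufkon


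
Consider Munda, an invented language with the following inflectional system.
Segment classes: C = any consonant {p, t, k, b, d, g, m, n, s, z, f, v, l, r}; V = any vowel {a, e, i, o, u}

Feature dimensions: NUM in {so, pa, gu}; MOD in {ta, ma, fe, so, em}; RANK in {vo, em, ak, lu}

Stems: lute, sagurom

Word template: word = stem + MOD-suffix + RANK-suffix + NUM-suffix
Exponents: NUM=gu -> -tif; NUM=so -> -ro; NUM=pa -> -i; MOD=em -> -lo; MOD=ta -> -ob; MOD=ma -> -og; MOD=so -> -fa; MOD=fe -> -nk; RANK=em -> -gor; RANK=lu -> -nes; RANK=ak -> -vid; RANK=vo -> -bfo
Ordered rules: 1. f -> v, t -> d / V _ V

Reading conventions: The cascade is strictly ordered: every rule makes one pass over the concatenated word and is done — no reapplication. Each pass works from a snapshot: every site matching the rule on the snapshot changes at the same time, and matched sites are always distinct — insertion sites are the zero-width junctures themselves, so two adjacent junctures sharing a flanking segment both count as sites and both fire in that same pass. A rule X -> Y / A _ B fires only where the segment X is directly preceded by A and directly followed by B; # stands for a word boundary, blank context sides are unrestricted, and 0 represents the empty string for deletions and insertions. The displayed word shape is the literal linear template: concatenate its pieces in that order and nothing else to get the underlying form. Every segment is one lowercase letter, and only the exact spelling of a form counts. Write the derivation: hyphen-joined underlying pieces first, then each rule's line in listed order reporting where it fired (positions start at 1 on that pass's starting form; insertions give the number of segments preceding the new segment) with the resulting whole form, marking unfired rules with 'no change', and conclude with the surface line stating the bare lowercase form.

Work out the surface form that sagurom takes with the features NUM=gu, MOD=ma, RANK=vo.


underlying: sagurom-og-bfo-tif
1. f -> v, t -> d / V _ V: fires at position(s) 13: saguromogbfodif
surface: saguromogbfodif


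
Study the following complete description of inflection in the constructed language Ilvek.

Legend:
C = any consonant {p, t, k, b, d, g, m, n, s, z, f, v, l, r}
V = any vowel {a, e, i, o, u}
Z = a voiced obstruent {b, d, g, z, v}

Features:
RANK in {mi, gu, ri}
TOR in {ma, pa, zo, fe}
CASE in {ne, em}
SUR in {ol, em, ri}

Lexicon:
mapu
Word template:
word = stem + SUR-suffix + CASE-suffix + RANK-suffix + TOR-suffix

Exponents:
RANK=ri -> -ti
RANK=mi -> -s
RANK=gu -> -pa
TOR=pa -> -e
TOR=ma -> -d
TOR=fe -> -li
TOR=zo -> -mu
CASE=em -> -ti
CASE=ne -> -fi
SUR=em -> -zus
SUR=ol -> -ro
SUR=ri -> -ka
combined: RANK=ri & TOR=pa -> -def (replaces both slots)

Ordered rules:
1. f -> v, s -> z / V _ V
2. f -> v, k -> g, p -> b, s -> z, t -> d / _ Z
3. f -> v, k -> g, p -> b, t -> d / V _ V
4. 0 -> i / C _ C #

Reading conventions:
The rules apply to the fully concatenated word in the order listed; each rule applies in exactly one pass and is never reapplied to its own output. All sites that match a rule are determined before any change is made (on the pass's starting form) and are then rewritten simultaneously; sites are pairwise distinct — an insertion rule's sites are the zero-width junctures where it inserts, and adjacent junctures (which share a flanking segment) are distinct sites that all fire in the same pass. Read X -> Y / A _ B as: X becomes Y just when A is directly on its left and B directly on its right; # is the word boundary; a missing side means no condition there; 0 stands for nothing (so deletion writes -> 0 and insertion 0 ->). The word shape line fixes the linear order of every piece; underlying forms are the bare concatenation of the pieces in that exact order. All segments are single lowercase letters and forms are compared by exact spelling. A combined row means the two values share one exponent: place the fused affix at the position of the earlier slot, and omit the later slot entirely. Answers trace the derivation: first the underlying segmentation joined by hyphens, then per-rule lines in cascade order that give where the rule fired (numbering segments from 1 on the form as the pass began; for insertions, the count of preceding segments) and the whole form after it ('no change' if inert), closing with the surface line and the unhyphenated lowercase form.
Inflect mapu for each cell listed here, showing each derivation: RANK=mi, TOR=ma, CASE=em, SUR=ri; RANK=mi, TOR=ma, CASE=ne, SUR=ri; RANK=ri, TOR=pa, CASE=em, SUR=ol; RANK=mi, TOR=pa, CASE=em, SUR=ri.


cell RANK=mi, TOR=ma, CASE=em, SUR=ri:
underlying: mapu-ka-ti-s-d
1. f -> v, s -> z / V _ V: no change
2. f -> v, k -> g, p -> b, s -> z, t -> d / _ Z: fires at position(s) 9: mapukatizd
3. f -> v, k -> g, p -> b, t -> d / V _ V: fires at position(s) 3, 5, 7: mabugadizd
4. 0 -> i / C _ C #: inserts after position(s) 9: mabugadizid
surface: mabugadizid

cell RANK=mi, TOR=ma, CASE=ne, SUR=ri:
underlying: mapu-ka-fi-s-d
1. f -> v, s -> z / V _ V: fires at position(s) 7: mapukavisd
2. f -> v, k -> g, p -> b, s -> z, t -> d / _ Z: fires at position(s) 9: mapukavizd
3. f -> v, k -> g, p -> b, t -> d / V _ V: fires at position(s) 3, 5: mabugavizd
4. 0 -> i / C _ C #: inserts after position(s) 9: mabugavizid
surface: mabugavizid

cell RANK=ri, TOR=pa, CASE=em, SUR=ol:
underlying: mapu-ro-ti-def
1. f -> v, s -> z / V _ V: no change
2. f -> v, k -> g, p -> b, s -> z, t -> d / _ Z: no change
3. f -> v, k -> g, p -> b, t -> d / V _ V: fires at position(s) 3, 7: maburodidef
4. 0 -> i / C _ C #: no change
surface: maburodidef

cell RANK=mi, TOR=pa, CASE=em, SUR=ri:
underlying: mapu-ka-ti-s-e
1. f -> v, s -> z / V _ V: fires at position(s) 9: mapukatize
2. f -> v, k -> g, p -> b, s -> z, t -> d / _ Z: no change
3. f -> v, k -> g, p -> b, t -> d / V _ V: fires at position(s) 3, 5, 7: mabugadize
4. 0 -> i / C _ C #: no change
surface: mabugadize
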